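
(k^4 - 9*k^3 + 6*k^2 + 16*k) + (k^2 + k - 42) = k^4 - 9*k^3 + 7*k^2 + 17*k - 42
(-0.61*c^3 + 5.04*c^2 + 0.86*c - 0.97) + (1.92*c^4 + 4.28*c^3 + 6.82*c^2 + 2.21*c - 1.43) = 1.92*c^4 + 3.67*c^3 + 11.86*c^2 + 3.07*c - 2.4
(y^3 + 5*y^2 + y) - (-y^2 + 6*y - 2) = y^3 + 6*y^2 - 5*y + 2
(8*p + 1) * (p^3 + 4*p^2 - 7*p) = 8*p^4 + 33*p^3 - 52*p^2 - 7*p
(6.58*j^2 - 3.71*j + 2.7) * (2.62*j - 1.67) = 17.2396*j^3 - 20.7088*j^2 + 13.2697*j - 4.509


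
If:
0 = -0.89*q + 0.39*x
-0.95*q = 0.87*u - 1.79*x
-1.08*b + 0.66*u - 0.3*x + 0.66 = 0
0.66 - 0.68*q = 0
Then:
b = 2.13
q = 0.97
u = 3.50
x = 2.21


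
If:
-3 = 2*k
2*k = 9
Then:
No Solution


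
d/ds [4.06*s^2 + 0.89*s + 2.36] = 8.12*s + 0.89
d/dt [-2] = 0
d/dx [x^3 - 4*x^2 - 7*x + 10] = 3*x^2 - 8*x - 7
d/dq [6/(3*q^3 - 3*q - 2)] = 18*(1 - 3*q^2)/(-3*q^3 + 3*q + 2)^2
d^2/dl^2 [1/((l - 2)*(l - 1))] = 2*((l - 2)^2 + (l - 2)*(l - 1) + (l - 1)^2)/((l - 2)^3*(l - 1)^3)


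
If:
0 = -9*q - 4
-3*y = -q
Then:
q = -4/9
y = -4/27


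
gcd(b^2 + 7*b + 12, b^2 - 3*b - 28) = b + 4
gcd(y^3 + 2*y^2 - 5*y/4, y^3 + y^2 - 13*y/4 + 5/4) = y^2 + 2*y - 5/4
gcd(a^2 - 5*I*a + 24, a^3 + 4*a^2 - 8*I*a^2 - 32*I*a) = a - 8*I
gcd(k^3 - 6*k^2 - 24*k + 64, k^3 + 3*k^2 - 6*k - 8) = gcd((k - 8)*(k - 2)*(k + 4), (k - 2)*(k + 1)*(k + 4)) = k^2 + 2*k - 8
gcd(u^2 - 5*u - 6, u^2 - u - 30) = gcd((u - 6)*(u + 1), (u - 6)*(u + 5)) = u - 6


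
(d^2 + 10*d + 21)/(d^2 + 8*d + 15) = (d + 7)/(d + 5)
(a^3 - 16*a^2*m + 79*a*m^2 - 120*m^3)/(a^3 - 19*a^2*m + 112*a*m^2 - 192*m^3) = (a - 5*m)/(a - 8*m)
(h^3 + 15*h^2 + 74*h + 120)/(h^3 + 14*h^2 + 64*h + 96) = (h + 5)/(h + 4)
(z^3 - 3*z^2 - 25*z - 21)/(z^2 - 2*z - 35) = (z^2 + 4*z + 3)/(z + 5)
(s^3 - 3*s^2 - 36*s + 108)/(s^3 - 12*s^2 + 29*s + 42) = (s^2 + 3*s - 18)/(s^2 - 6*s - 7)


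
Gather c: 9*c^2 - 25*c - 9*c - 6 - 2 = 9*c^2 - 34*c - 8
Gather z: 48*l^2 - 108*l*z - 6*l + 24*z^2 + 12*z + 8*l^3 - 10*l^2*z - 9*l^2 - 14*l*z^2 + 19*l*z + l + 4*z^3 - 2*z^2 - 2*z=8*l^3 + 39*l^2 - 5*l + 4*z^3 + z^2*(22 - 14*l) + z*(-10*l^2 - 89*l + 10)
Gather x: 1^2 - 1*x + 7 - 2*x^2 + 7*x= -2*x^2 + 6*x + 8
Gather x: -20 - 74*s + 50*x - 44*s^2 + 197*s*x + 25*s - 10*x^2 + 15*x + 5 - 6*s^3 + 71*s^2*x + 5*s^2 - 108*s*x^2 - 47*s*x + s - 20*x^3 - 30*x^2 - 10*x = -6*s^3 - 39*s^2 - 48*s - 20*x^3 + x^2*(-108*s - 40) + x*(71*s^2 + 150*s + 55) - 15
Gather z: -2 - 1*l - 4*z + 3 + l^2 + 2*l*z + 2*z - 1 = l^2 - l + z*(2*l - 2)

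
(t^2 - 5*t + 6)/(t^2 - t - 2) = (t - 3)/(t + 1)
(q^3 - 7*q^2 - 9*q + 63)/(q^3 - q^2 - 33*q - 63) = (q - 3)/(q + 3)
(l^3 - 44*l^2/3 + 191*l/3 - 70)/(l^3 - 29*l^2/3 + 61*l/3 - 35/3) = (l - 6)/(l - 1)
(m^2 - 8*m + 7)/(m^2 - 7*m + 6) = (m - 7)/(m - 6)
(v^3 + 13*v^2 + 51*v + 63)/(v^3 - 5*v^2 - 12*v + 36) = (v^2 + 10*v + 21)/(v^2 - 8*v + 12)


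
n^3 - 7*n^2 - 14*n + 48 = (n - 8)*(n - 2)*(n + 3)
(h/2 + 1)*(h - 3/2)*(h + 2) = h^3/2 + 5*h^2/4 - h - 3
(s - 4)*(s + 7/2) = s^2 - s/2 - 14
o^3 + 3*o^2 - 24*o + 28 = (o - 2)^2*(o + 7)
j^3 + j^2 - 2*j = j*(j - 1)*(j + 2)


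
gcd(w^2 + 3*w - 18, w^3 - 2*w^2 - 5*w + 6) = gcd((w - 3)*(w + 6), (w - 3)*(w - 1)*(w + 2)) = w - 3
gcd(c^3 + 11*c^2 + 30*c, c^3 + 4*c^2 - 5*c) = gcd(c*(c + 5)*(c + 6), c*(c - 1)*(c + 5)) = c^2 + 5*c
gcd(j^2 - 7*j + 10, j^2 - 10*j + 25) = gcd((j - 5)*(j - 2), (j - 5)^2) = j - 5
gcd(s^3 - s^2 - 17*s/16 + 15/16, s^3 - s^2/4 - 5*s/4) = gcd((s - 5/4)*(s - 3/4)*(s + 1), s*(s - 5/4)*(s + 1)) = s^2 - s/4 - 5/4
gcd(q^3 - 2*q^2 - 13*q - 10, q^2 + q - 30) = q - 5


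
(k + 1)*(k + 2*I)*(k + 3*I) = k^3 + k^2 + 5*I*k^2 - 6*k + 5*I*k - 6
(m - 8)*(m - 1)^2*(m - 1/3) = m^4 - 31*m^3/3 + 61*m^2/3 - 41*m/3 + 8/3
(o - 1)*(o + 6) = o^2 + 5*o - 6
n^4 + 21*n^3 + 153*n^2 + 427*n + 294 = (n + 1)*(n + 6)*(n + 7)^2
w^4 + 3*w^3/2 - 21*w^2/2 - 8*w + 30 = (w - 2)^2*(w + 5/2)*(w + 3)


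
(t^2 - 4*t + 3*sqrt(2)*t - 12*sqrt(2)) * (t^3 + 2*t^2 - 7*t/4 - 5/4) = t^5 - 2*t^4 + 3*sqrt(2)*t^4 - 39*t^3/4 - 6*sqrt(2)*t^3 - 117*sqrt(2)*t^2/4 + 23*t^2/4 + 5*t + 69*sqrt(2)*t/4 + 15*sqrt(2)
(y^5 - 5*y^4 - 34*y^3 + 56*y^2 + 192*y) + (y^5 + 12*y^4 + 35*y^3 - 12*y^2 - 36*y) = 2*y^5 + 7*y^4 + y^3 + 44*y^2 + 156*y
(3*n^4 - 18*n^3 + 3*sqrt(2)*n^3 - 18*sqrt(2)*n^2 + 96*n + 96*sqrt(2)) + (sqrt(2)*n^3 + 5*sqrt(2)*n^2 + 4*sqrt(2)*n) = 3*n^4 - 18*n^3 + 4*sqrt(2)*n^3 - 13*sqrt(2)*n^2 + 4*sqrt(2)*n + 96*n + 96*sqrt(2)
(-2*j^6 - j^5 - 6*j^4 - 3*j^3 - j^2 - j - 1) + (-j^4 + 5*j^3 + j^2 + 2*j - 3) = -2*j^6 - j^5 - 7*j^4 + 2*j^3 + j - 4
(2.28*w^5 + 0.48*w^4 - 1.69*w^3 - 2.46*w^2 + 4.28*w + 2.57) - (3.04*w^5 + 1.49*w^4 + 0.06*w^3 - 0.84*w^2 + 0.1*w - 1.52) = -0.76*w^5 - 1.01*w^4 - 1.75*w^3 - 1.62*w^2 + 4.18*w + 4.09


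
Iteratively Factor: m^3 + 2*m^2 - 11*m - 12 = (m - 3)*(m^2 + 5*m + 4) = (m - 3)*(m + 4)*(m + 1)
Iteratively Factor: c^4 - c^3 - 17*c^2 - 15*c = (c + 3)*(c^3 - 4*c^2 - 5*c) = c*(c + 3)*(c^2 - 4*c - 5) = c*(c - 5)*(c + 3)*(c + 1)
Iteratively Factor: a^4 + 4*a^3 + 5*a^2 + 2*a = (a)*(a^3 + 4*a^2 + 5*a + 2) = a*(a + 2)*(a^2 + 2*a + 1) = a*(a + 1)*(a + 2)*(a + 1)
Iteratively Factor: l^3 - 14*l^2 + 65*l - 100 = (l - 4)*(l^2 - 10*l + 25) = (l - 5)*(l - 4)*(l - 5)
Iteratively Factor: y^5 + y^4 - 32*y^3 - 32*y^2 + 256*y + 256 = (y + 4)*(y^4 - 3*y^3 - 20*y^2 + 48*y + 64) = (y - 4)*(y + 4)*(y^3 + y^2 - 16*y - 16) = (y - 4)*(y + 4)^2*(y^2 - 3*y - 4) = (y - 4)^2*(y + 4)^2*(y + 1)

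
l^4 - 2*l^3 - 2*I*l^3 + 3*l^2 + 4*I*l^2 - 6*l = l*(l - 2)*(l - 3*I)*(l + I)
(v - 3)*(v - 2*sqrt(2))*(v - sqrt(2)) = v^3 - 3*sqrt(2)*v^2 - 3*v^2 + 4*v + 9*sqrt(2)*v - 12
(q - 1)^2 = q^2 - 2*q + 1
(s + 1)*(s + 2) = s^2 + 3*s + 2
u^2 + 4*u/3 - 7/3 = (u - 1)*(u + 7/3)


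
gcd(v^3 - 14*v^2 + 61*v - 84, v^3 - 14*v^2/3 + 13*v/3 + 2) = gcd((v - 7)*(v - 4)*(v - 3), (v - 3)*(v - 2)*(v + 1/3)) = v - 3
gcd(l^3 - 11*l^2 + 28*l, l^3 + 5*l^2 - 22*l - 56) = l - 4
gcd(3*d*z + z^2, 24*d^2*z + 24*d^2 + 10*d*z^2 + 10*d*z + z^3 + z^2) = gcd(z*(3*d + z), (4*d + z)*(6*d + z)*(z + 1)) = 1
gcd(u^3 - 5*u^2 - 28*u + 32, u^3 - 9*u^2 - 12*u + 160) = u^2 - 4*u - 32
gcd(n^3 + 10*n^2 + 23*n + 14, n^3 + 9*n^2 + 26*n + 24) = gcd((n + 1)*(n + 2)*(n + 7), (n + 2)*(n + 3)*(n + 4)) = n + 2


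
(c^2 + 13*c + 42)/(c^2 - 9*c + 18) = (c^2 + 13*c + 42)/(c^2 - 9*c + 18)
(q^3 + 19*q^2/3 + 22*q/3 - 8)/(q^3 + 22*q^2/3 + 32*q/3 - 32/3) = (q + 3)/(q + 4)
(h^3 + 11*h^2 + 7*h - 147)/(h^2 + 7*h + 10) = (h^3 + 11*h^2 + 7*h - 147)/(h^2 + 7*h + 10)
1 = 1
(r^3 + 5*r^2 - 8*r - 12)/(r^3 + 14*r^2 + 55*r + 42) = (r - 2)/(r + 7)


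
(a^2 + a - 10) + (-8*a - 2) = a^2 - 7*a - 12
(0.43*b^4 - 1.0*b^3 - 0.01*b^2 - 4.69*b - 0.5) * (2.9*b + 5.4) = 1.247*b^5 - 0.578*b^4 - 5.429*b^3 - 13.655*b^2 - 26.776*b - 2.7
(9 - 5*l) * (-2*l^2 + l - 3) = 10*l^3 - 23*l^2 + 24*l - 27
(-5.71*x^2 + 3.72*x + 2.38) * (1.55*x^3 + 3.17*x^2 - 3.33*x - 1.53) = -8.8505*x^5 - 12.3347*x^4 + 34.4957*x^3 + 3.8933*x^2 - 13.617*x - 3.6414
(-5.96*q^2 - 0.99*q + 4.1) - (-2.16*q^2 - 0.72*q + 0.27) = -3.8*q^2 - 0.27*q + 3.83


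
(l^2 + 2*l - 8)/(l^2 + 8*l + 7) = (l^2 + 2*l - 8)/(l^2 + 8*l + 7)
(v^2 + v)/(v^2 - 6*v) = (v + 1)/(v - 6)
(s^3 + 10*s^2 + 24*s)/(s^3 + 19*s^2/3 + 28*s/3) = 3*(s + 6)/(3*s + 7)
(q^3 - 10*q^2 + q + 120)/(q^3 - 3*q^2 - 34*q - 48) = (q - 5)/(q + 2)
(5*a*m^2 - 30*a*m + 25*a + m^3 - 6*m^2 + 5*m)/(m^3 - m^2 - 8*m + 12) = (5*a*m^2 - 30*a*m + 25*a + m^3 - 6*m^2 + 5*m)/(m^3 - m^2 - 8*m + 12)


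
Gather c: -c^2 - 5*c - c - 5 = -c^2 - 6*c - 5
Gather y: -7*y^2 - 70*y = -7*y^2 - 70*y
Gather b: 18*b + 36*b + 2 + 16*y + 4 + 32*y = 54*b + 48*y + 6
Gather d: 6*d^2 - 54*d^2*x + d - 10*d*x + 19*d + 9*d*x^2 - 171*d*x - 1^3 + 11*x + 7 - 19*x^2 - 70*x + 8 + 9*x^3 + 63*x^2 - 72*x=d^2*(6 - 54*x) + d*(9*x^2 - 181*x + 20) + 9*x^3 + 44*x^2 - 131*x + 14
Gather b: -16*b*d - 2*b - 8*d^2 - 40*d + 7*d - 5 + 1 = b*(-16*d - 2) - 8*d^2 - 33*d - 4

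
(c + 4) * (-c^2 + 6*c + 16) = -c^3 + 2*c^2 + 40*c + 64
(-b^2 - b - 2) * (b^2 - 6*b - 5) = -b^4 + 5*b^3 + 9*b^2 + 17*b + 10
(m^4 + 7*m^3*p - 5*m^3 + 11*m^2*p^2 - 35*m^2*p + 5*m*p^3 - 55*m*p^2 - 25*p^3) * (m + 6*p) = m^5 + 13*m^4*p - 5*m^4 + 53*m^3*p^2 - 65*m^3*p + 71*m^2*p^3 - 265*m^2*p^2 + 30*m*p^4 - 355*m*p^3 - 150*p^4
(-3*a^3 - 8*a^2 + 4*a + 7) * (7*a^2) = -21*a^5 - 56*a^4 + 28*a^3 + 49*a^2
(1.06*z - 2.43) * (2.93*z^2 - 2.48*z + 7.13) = 3.1058*z^3 - 9.7487*z^2 + 13.5842*z - 17.3259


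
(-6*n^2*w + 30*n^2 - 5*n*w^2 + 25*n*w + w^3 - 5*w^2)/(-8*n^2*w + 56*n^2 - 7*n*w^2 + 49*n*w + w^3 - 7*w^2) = (-6*n*w + 30*n + w^2 - 5*w)/(-8*n*w + 56*n + w^2 - 7*w)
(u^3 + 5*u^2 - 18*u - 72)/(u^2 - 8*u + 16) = (u^2 + 9*u + 18)/(u - 4)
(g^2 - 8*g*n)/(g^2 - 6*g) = (g - 8*n)/(g - 6)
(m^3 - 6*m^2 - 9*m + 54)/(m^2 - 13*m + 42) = (m^2 - 9)/(m - 7)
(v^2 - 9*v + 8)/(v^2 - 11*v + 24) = (v - 1)/(v - 3)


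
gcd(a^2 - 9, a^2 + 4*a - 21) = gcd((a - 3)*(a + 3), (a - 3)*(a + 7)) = a - 3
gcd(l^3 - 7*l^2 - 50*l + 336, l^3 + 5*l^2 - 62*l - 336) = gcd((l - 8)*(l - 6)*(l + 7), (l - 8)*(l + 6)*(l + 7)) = l^2 - l - 56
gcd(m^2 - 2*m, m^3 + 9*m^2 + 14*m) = m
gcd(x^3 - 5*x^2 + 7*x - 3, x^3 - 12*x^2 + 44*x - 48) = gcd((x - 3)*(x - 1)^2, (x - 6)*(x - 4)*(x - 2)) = 1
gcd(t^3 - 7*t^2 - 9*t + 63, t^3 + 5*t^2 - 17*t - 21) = t - 3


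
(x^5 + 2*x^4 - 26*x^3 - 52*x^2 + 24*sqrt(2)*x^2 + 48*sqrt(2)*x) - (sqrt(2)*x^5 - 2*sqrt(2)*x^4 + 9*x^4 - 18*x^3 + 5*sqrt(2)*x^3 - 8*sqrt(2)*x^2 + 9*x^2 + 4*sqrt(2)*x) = -sqrt(2)*x^5 + x^5 - 7*x^4 + 2*sqrt(2)*x^4 - 8*x^3 - 5*sqrt(2)*x^3 - 61*x^2 + 32*sqrt(2)*x^2 + 44*sqrt(2)*x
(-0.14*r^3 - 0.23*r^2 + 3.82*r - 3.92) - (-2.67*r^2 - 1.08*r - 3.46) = -0.14*r^3 + 2.44*r^2 + 4.9*r - 0.46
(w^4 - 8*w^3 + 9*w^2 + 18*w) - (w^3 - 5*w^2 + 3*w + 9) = w^4 - 9*w^3 + 14*w^2 + 15*w - 9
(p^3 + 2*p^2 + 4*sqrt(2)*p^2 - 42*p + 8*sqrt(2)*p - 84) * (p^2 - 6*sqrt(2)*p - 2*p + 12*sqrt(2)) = p^5 - 2*sqrt(2)*p^4 - 94*p^3 + 260*sqrt(2)*p^2 + 360*p - 1008*sqrt(2)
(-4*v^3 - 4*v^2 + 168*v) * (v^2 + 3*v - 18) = -4*v^5 - 16*v^4 + 228*v^3 + 576*v^2 - 3024*v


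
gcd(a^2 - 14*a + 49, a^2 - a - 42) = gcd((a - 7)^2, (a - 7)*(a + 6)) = a - 7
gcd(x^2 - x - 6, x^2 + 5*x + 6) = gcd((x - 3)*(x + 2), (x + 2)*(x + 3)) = x + 2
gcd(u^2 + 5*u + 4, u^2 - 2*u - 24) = u + 4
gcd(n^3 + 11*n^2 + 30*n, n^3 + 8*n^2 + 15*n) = n^2 + 5*n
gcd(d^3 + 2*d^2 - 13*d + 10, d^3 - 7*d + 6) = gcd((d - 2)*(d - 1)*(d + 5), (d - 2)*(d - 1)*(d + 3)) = d^2 - 3*d + 2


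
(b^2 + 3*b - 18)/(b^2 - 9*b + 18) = (b + 6)/(b - 6)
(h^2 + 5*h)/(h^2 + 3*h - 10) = h/(h - 2)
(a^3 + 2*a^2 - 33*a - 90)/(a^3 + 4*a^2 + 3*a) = (a^2 - a - 30)/(a*(a + 1))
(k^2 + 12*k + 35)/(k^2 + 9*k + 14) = (k + 5)/(k + 2)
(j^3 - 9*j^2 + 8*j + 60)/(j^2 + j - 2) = (j^2 - 11*j + 30)/(j - 1)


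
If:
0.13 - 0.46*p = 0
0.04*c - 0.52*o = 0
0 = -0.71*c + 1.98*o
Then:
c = 0.00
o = 0.00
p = 0.28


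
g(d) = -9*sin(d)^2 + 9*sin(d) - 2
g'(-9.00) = -14.96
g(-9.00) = -7.24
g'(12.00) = 15.74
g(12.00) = -9.42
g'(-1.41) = 4.29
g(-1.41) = -19.65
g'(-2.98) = -11.74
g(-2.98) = -3.68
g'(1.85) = 2.29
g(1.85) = -1.66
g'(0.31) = 3.34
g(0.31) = -0.09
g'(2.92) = -4.92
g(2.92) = -0.46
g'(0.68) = -1.80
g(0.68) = 0.10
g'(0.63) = -1.30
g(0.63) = 0.18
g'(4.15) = -12.92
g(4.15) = -16.06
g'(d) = -18*sin(d)*cos(d) + 9*cos(d)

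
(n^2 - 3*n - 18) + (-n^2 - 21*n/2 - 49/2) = -27*n/2 - 85/2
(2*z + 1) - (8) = 2*z - 7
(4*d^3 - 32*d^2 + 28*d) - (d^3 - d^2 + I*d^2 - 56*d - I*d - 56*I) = 3*d^3 - 31*d^2 - I*d^2 + 84*d + I*d + 56*I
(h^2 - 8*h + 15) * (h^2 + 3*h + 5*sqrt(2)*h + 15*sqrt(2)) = h^4 - 5*h^3 + 5*sqrt(2)*h^3 - 25*sqrt(2)*h^2 - 9*h^2 - 45*sqrt(2)*h + 45*h + 225*sqrt(2)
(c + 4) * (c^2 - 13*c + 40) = c^3 - 9*c^2 - 12*c + 160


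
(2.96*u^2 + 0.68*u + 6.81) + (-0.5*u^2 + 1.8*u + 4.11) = 2.46*u^2 + 2.48*u + 10.92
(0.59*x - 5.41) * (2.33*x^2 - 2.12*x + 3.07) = 1.3747*x^3 - 13.8561*x^2 + 13.2805*x - 16.6087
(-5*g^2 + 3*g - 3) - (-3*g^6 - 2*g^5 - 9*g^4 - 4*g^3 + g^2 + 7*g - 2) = 3*g^6 + 2*g^5 + 9*g^4 + 4*g^3 - 6*g^2 - 4*g - 1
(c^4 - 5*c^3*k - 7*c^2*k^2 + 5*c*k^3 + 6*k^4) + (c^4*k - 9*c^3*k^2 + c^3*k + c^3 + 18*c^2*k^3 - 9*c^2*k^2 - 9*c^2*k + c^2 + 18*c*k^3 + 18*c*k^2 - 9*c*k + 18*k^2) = c^4*k + c^4 - 9*c^3*k^2 - 4*c^3*k + c^3 + 18*c^2*k^3 - 16*c^2*k^2 - 9*c^2*k + c^2 + 23*c*k^3 + 18*c*k^2 - 9*c*k + 6*k^4 + 18*k^2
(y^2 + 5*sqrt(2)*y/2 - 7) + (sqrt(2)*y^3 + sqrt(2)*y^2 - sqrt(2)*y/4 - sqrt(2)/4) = sqrt(2)*y^3 + y^2 + sqrt(2)*y^2 + 9*sqrt(2)*y/4 - 7 - sqrt(2)/4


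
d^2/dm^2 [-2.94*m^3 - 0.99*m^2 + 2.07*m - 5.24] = -17.64*m - 1.98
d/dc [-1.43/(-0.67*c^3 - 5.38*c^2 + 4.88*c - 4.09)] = (-2.8743*c^2 - 15.3868*c + 6.9784)/(0.67*c^3 + 5.38*c^2 - 4.88*c + 4.09)^2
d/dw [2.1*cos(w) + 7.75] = -2.1*sin(w)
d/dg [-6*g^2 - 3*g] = -12*g - 3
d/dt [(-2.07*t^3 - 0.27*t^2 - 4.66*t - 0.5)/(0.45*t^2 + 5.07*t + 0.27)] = (-0.9315*t^4 - 20.9898*t^3 - 0.9486*t^2 + 0.304199999999998*t + 1.2768)/(0.2025*t^4 + 4.563*t^3 + 25.9479*t^2 + 2.7378*t + 0.0729)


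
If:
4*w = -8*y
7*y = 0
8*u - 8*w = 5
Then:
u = 5/8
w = 0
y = 0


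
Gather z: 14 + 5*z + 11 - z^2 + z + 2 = -z^2 + 6*z + 27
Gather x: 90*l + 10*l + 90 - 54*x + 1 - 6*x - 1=100*l - 60*x + 90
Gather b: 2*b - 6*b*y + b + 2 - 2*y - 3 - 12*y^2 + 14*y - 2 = b*(3 - 6*y) - 12*y^2 + 12*y - 3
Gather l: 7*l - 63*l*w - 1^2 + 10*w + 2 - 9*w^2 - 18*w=l*(7 - 63*w) - 9*w^2 - 8*w + 1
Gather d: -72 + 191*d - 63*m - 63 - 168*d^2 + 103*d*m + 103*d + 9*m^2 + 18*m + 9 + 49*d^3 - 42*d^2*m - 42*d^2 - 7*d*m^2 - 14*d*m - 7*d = 49*d^3 + d^2*(-42*m - 210) + d*(-7*m^2 + 89*m + 287) + 9*m^2 - 45*m - 126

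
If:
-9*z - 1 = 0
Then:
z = -1/9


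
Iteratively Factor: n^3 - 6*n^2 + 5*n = (n)*(n^2 - 6*n + 5) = n*(n - 1)*(n - 5)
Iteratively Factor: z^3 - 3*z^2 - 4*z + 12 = (z - 2)*(z^2 - z - 6) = (z - 2)*(z + 2)*(z - 3)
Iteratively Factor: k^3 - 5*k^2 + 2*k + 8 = (k + 1)*(k^2 - 6*k + 8) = (k - 4)*(k + 1)*(k - 2)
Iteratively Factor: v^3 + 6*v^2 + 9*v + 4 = (v + 1)*(v^2 + 5*v + 4) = (v + 1)*(v + 4)*(v + 1)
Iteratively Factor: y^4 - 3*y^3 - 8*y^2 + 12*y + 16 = (y + 1)*(y^3 - 4*y^2 - 4*y + 16) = (y + 1)*(y + 2)*(y^2 - 6*y + 8) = (y - 4)*(y + 1)*(y + 2)*(y - 2)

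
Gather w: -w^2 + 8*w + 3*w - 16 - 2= -w^2 + 11*w - 18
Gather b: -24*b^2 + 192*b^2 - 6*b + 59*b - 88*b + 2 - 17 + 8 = 168*b^2 - 35*b - 7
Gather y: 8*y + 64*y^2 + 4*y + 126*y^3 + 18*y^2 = 126*y^3 + 82*y^2 + 12*y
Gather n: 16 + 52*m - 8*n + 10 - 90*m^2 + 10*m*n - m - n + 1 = -90*m^2 + 51*m + n*(10*m - 9) + 27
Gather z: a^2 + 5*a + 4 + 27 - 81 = a^2 + 5*a - 50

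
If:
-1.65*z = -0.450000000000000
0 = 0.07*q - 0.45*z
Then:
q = 1.75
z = 0.27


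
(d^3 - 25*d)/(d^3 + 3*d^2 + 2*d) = (d^2 - 25)/(d^2 + 3*d + 2)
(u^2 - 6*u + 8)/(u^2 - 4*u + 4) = (u - 4)/(u - 2)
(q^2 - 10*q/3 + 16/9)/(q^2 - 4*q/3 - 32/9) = (3*q - 2)/(3*q + 4)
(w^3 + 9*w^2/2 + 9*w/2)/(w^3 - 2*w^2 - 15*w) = (w + 3/2)/(w - 5)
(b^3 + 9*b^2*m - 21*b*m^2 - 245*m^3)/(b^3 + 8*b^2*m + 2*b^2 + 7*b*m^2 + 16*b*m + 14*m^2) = (b^2 + 2*b*m - 35*m^2)/(b^2 + b*m + 2*b + 2*m)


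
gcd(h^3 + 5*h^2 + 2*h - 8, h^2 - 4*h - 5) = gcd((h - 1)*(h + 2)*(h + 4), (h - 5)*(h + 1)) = 1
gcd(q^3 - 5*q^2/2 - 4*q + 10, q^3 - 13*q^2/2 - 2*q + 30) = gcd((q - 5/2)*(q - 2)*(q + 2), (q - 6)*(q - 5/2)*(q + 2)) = q^2 - q/2 - 5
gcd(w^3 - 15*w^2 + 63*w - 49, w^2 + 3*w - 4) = w - 1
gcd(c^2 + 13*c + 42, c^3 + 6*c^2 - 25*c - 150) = c + 6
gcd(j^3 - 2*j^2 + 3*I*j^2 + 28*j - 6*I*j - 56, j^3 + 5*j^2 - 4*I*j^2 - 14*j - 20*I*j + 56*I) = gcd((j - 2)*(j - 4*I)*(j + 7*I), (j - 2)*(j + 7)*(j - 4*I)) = j^2 + j*(-2 - 4*I) + 8*I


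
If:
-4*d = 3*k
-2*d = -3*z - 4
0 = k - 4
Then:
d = -3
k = 4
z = -10/3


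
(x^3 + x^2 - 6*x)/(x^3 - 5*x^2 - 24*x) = (x - 2)/(x - 8)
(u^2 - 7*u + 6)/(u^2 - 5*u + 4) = (u - 6)/(u - 4)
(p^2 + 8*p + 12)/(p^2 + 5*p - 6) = (p + 2)/(p - 1)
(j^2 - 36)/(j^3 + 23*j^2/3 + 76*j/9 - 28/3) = 9*(j - 6)/(9*j^2 + 15*j - 14)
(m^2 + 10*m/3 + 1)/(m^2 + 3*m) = (m + 1/3)/m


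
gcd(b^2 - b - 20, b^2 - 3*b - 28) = b + 4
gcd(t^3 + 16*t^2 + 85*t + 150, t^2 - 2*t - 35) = t + 5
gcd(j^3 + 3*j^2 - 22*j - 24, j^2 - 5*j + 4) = j - 4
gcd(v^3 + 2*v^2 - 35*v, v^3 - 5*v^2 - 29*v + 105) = 1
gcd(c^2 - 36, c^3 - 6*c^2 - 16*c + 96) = c - 6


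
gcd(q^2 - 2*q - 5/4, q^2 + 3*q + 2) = 1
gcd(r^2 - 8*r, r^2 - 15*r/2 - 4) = r - 8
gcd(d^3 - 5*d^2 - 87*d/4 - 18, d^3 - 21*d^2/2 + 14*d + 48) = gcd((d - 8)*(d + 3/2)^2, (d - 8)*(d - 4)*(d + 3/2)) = d^2 - 13*d/2 - 12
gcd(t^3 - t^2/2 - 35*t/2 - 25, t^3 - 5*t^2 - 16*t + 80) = t - 5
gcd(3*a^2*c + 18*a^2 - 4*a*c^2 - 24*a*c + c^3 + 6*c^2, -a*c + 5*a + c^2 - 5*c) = a - c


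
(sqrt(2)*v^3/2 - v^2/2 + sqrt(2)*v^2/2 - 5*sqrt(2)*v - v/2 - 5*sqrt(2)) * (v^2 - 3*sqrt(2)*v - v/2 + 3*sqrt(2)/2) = sqrt(2)*v^5/2 - 7*v^4/2 + sqrt(2)*v^4/4 - 15*sqrt(2)*v^3/4 - 7*v^3/4 - 7*sqrt(2)*v^2/4 + 127*v^2/4 + 7*sqrt(2)*v/4 + 15*v - 15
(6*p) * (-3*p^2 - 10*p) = -18*p^3 - 60*p^2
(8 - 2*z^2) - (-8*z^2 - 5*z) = 6*z^2 + 5*z + 8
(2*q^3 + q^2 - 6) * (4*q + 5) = 8*q^4 + 14*q^3 + 5*q^2 - 24*q - 30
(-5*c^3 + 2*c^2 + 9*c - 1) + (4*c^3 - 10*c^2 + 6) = -c^3 - 8*c^2 + 9*c + 5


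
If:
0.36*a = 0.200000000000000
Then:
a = 0.56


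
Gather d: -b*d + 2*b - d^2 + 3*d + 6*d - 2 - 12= 2*b - d^2 + d*(9 - b) - 14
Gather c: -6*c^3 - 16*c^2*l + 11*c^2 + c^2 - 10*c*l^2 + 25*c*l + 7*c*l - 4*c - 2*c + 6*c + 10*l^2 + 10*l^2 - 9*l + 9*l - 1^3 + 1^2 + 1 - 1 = -6*c^3 + c^2*(12 - 16*l) + c*(-10*l^2 + 32*l) + 20*l^2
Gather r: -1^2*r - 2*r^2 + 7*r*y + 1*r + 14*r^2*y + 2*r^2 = 14*r^2*y + 7*r*y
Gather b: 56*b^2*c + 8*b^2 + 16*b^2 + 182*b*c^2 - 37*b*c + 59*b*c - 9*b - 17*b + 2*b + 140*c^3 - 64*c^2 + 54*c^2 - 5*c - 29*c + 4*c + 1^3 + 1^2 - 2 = b^2*(56*c + 24) + b*(182*c^2 + 22*c - 24) + 140*c^3 - 10*c^2 - 30*c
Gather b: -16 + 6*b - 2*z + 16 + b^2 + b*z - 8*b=b^2 + b*(z - 2) - 2*z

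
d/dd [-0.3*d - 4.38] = -0.300000000000000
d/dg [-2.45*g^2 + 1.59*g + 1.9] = 1.59 - 4.9*g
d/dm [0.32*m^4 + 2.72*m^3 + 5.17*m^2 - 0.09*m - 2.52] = 1.28*m^3 + 8.16*m^2 + 10.34*m - 0.09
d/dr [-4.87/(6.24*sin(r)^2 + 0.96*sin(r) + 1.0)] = (60.7776*sin(r) + 4.6752)*cos(r)/(6.24*sin(r)^2 + 0.96*sin(r) + 1.0)^2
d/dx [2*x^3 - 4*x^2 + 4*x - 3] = 6*x^2 - 8*x + 4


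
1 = 1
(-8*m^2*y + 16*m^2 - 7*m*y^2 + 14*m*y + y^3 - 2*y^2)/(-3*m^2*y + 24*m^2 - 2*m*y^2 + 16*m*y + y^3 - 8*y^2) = (-8*m*y + 16*m + y^2 - 2*y)/(-3*m*y + 24*m + y^2 - 8*y)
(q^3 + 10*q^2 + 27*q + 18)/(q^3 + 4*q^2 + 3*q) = (q + 6)/q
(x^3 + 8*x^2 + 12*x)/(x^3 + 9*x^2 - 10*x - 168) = x*(x + 2)/(x^2 + 3*x - 28)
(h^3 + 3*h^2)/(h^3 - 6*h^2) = (h + 3)/(h - 6)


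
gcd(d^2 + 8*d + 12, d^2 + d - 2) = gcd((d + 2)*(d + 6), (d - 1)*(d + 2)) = d + 2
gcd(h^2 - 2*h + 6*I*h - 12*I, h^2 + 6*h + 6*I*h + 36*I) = h + 6*I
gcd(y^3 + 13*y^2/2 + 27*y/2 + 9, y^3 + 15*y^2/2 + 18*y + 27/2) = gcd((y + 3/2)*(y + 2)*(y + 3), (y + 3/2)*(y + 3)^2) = y^2 + 9*y/2 + 9/2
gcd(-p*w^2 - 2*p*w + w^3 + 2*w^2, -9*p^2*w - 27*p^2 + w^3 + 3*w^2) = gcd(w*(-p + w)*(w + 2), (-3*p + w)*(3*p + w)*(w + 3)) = 1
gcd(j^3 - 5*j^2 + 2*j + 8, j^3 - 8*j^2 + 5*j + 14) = j^2 - j - 2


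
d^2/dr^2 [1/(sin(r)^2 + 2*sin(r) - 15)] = 2*(-2*sin(r)^4 - 3*sin(r)^3 - 29*sin(r)^2 - 9*sin(r) + 19)/(sin(r)^2 + 2*sin(r) - 15)^3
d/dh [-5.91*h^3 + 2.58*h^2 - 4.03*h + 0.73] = -17.73*h^2 + 5.16*h - 4.03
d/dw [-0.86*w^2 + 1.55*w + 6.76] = 1.55 - 1.72*w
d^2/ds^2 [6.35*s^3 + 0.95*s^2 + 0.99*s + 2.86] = 38.1*s + 1.9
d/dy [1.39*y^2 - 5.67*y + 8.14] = 2.78*y - 5.67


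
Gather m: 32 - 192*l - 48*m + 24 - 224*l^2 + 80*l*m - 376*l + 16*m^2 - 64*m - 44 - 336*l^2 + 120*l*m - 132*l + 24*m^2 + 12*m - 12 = -560*l^2 - 700*l + 40*m^2 + m*(200*l - 100)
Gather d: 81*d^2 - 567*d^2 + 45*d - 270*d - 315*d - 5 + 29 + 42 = -486*d^2 - 540*d + 66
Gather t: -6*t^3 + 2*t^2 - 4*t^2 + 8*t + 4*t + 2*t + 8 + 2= -6*t^3 - 2*t^2 + 14*t + 10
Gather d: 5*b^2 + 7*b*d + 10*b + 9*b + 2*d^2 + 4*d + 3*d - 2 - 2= 5*b^2 + 19*b + 2*d^2 + d*(7*b + 7) - 4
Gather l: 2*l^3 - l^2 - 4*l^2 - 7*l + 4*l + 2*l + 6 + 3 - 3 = 2*l^3 - 5*l^2 - l + 6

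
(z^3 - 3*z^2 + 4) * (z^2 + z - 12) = z^5 - 2*z^4 - 15*z^3 + 40*z^2 + 4*z - 48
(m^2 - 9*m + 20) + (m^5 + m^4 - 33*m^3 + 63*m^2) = m^5 + m^4 - 33*m^3 + 64*m^2 - 9*m + 20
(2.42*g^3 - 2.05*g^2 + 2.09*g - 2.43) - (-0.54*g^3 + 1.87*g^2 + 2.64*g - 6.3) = 2.96*g^3 - 3.92*g^2 - 0.55*g + 3.87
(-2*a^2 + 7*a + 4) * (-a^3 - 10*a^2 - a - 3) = 2*a^5 + 13*a^4 - 72*a^3 - 41*a^2 - 25*a - 12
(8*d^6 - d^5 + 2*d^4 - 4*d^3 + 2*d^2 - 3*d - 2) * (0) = 0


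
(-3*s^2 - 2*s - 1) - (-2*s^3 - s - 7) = 2*s^3 - 3*s^2 - s + 6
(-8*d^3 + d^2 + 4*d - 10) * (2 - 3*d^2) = 24*d^5 - 3*d^4 - 28*d^3 + 32*d^2 + 8*d - 20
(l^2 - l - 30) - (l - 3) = l^2 - 2*l - 27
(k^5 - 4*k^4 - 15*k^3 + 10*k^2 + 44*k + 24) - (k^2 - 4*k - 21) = k^5 - 4*k^4 - 15*k^3 + 9*k^2 + 48*k + 45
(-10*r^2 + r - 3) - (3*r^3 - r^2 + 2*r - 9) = -3*r^3 - 9*r^2 - r + 6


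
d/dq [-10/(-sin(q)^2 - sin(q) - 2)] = -10*(2*sin(q) + 1)*cos(q)/(sin(q)^2 + sin(q) + 2)^2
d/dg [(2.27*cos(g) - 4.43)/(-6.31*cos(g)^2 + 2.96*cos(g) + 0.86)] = (-14.3237*cos(g)^2 + 55.9066*cos(g) - 15.065)*sin(g)/(39.8161*cos(g)^4 - 37.3552*cos(g)^3 - 2.0916*cos(g)^2 + 5.0912*cos(g) + 0.7396)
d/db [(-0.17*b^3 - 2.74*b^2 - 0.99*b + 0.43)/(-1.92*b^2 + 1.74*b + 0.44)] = (0.3264*b^4 - 0.5916*b^3 - 6.8928*b^2 - 0.76*b - 1.1838)/(3.6864*b^4 - 6.6816*b^3 + 1.338*b^2 + 1.5312*b + 0.1936)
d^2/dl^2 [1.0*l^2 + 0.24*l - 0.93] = 2.00000000000000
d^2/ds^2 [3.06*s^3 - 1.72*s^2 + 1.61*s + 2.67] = 18.36*s - 3.44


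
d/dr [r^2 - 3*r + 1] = 2*r - 3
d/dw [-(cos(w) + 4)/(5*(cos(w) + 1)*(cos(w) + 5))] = (sin(w)^2 - 8*cos(w) - 20)*sin(w)/(5*(cos(w) + 1)^2*(cos(w) + 5)^2)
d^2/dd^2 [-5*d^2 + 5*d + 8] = -10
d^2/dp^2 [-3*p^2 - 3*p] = -6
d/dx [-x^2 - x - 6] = -2*x - 1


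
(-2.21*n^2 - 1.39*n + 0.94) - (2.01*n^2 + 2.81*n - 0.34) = -4.22*n^2 - 4.2*n + 1.28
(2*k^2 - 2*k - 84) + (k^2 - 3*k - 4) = 3*k^2 - 5*k - 88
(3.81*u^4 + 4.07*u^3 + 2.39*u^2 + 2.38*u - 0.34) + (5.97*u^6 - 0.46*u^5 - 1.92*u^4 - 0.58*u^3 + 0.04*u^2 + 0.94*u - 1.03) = 5.97*u^6 - 0.46*u^5 + 1.89*u^4 + 3.49*u^3 + 2.43*u^2 + 3.32*u - 1.37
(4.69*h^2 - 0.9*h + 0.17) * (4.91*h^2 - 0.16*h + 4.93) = 23.0279*h^4 - 5.1694*h^3 + 24.1004*h^2 - 4.4642*h + 0.8381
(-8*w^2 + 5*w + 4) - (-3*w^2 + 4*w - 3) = -5*w^2 + w + 7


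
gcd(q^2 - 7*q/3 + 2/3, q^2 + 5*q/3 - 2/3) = q - 1/3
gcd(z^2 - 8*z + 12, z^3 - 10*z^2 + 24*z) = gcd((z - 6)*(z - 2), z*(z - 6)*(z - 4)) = z - 6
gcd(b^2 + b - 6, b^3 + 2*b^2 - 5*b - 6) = b^2 + b - 6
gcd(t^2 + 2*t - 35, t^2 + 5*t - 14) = t + 7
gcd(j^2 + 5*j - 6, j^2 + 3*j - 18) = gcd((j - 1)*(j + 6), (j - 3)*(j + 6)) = j + 6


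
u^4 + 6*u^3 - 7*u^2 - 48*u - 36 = (u - 3)*(u + 1)*(u + 2)*(u + 6)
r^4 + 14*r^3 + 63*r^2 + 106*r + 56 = (r + 1)*(r + 2)*(r + 4)*(r + 7)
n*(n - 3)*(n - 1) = n^3 - 4*n^2 + 3*n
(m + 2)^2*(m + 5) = m^3 + 9*m^2 + 24*m + 20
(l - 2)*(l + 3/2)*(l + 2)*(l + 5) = l^4 + 13*l^3/2 + 7*l^2/2 - 26*l - 30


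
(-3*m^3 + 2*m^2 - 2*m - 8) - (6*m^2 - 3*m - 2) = -3*m^3 - 4*m^2 + m - 6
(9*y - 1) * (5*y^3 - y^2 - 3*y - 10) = 45*y^4 - 14*y^3 - 26*y^2 - 87*y + 10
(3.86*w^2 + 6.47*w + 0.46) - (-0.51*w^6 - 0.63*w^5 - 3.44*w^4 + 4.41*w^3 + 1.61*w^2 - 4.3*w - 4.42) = 0.51*w^6 + 0.63*w^5 + 3.44*w^4 - 4.41*w^3 + 2.25*w^2 + 10.77*w + 4.88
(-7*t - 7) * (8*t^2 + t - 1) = -56*t^3 - 63*t^2 + 7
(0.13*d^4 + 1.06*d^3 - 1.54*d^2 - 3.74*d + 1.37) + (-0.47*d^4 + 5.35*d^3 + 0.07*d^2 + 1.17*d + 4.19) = -0.34*d^4 + 6.41*d^3 - 1.47*d^2 - 2.57*d + 5.56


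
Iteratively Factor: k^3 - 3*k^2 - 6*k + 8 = (k - 1)*(k^2 - 2*k - 8) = (k - 1)*(k + 2)*(k - 4)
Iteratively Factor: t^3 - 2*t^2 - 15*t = (t - 5)*(t^2 + 3*t) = (t - 5)*(t + 3)*(t)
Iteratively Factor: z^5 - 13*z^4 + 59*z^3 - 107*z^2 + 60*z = (z - 5)*(z^4 - 8*z^3 + 19*z^2 - 12*z) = (z - 5)*(z - 3)*(z^3 - 5*z^2 + 4*z) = z*(z - 5)*(z - 3)*(z^2 - 5*z + 4) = z*(z - 5)*(z - 3)*(z - 1)*(z - 4)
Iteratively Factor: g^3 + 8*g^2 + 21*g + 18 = (g + 3)*(g^2 + 5*g + 6) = (g + 2)*(g + 3)*(g + 3)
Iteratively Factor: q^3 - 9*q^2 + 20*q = (q - 5)*(q^2 - 4*q) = q*(q - 5)*(q - 4)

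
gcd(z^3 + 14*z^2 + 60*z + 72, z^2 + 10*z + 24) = z + 6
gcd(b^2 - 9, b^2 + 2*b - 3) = b + 3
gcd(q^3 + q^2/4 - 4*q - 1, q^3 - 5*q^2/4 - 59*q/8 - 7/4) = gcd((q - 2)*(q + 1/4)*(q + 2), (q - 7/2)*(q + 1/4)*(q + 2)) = q^2 + 9*q/4 + 1/2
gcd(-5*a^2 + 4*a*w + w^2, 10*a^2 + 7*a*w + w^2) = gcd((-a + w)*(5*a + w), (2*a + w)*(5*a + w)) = 5*a + w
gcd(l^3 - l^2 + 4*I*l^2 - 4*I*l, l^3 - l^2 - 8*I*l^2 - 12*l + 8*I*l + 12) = l - 1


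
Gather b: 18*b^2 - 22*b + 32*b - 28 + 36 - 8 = 18*b^2 + 10*b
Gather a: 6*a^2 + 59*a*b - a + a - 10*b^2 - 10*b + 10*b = 6*a^2 + 59*a*b - 10*b^2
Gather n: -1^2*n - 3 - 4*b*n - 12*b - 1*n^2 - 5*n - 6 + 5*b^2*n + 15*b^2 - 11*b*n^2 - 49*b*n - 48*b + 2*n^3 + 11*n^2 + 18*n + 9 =15*b^2 - 60*b + 2*n^3 + n^2*(10 - 11*b) + n*(5*b^2 - 53*b + 12)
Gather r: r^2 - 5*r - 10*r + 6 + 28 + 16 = r^2 - 15*r + 50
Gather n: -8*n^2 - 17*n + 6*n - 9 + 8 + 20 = -8*n^2 - 11*n + 19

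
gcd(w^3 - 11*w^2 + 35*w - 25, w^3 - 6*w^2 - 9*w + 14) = w - 1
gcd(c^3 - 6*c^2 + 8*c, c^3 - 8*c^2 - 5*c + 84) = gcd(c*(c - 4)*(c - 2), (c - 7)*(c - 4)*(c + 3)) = c - 4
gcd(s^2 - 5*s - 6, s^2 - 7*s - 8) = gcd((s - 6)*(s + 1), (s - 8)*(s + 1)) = s + 1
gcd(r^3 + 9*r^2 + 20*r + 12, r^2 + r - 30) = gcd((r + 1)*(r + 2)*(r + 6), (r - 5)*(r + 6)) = r + 6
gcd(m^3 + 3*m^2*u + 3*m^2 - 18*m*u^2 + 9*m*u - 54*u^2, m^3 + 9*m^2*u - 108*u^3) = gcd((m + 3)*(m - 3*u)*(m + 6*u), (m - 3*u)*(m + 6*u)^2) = -m^2 - 3*m*u + 18*u^2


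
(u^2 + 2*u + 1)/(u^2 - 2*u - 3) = (u + 1)/(u - 3)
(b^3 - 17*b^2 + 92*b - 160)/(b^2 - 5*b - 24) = (b^2 - 9*b + 20)/(b + 3)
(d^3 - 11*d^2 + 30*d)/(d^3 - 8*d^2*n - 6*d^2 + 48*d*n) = (d - 5)/(d - 8*n)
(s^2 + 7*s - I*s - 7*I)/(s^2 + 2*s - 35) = (s - I)/(s - 5)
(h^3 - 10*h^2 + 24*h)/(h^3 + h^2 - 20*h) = (h - 6)/(h + 5)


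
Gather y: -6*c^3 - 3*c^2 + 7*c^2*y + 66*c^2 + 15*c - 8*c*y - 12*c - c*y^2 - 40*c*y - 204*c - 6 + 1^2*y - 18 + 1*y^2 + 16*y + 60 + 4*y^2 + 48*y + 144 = -6*c^3 + 63*c^2 - 201*c + y^2*(5 - c) + y*(7*c^2 - 48*c + 65) + 180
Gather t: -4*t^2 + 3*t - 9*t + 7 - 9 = -4*t^2 - 6*t - 2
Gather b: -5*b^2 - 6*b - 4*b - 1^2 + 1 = -5*b^2 - 10*b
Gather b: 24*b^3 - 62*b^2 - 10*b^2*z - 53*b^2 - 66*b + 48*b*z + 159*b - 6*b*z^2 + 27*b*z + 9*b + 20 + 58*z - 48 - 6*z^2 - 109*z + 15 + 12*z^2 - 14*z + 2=24*b^3 + b^2*(-10*z - 115) + b*(-6*z^2 + 75*z + 102) + 6*z^2 - 65*z - 11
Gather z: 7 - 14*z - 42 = -14*z - 35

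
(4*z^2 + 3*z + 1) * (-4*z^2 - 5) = -16*z^4 - 12*z^3 - 24*z^2 - 15*z - 5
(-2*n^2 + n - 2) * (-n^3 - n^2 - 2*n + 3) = 2*n^5 + n^4 + 5*n^3 - 6*n^2 + 7*n - 6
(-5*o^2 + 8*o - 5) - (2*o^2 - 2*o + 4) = -7*o^2 + 10*o - 9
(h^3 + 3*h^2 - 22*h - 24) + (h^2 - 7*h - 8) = h^3 + 4*h^2 - 29*h - 32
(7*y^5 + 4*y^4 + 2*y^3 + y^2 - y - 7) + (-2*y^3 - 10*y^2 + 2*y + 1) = 7*y^5 + 4*y^4 - 9*y^2 + y - 6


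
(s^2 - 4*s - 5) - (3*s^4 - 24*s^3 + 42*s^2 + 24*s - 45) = -3*s^4 + 24*s^3 - 41*s^2 - 28*s + 40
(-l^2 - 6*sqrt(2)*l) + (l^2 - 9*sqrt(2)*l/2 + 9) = -21*sqrt(2)*l/2 + 9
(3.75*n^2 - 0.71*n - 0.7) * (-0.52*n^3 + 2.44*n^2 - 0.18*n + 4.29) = -1.95*n^5 + 9.5192*n^4 - 2.0434*n^3 + 14.5073*n^2 - 2.9199*n - 3.003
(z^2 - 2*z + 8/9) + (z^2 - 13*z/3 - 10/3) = 2*z^2 - 19*z/3 - 22/9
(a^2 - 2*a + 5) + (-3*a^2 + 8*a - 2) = -2*a^2 + 6*a + 3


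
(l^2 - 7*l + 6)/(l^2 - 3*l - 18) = (l - 1)/(l + 3)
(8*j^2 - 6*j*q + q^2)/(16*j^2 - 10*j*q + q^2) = (-4*j + q)/(-8*j + q)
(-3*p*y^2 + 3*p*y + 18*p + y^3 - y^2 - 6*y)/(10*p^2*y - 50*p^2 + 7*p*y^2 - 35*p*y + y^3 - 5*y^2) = (-3*p*y^2 + 3*p*y + 18*p + y^3 - y^2 - 6*y)/(10*p^2*y - 50*p^2 + 7*p*y^2 - 35*p*y + y^3 - 5*y^2)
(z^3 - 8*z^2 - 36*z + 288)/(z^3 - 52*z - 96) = (z - 6)/(z + 2)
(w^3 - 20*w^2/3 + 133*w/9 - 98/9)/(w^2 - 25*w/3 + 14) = (3*w^2 - 13*w + 14)/(3*(w - 6))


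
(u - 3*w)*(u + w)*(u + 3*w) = u^3 + u^2*w - 9*u*w^2 - 9*w^3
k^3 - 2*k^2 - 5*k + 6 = (k - 3)*(k - 1)*(k + 2)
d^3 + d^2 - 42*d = d*(d - 6)*(d + 7)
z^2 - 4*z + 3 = (z - 3)*(z - 1)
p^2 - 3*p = p*(p - 3)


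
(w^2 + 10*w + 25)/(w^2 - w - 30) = (w + 5)/(w - 6)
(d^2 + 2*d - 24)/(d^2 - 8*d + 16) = (d + 6)/(d - 4)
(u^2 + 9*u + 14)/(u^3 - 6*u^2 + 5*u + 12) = (u^2 + 9*u + 14)/(u^3 - 6*u^2 + 5*u + 12)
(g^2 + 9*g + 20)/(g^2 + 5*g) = (g + 4)/g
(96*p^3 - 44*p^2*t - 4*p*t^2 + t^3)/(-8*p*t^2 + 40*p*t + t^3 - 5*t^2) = (-12*p^2 + 4*p*t + t^2)/(t*(t - 5))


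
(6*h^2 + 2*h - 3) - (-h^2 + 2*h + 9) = 7*h^2 - 12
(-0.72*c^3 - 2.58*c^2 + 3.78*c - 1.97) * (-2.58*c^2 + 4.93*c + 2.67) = 1.8576*c^5 + 3.1068*c^4 - 24.3942*c^3 + 16.8294*c^2 + 0.3805*c - 5.2599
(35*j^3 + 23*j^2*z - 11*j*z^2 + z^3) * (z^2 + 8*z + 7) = 35*j^3*z^2 + 280*j^3*z + 245*j^3 + 23*j^2*z^3 + 184*j^2*z^2 + 161*j^2*z - 11*j*z^4 - 88*j*z^3 - 77*j*z^2 + z^5 + 8*z^4 + 7*z^3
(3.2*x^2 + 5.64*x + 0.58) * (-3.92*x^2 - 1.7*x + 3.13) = -12.544*x^4 - 27.5488*x^3 - 1.8456*x^2 + 16.6672*x + 1.8154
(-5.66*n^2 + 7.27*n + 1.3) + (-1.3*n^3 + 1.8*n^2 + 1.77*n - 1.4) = -1.3*n^3 - 3.86*n^2 + 9.04*n - 0.0999999999999999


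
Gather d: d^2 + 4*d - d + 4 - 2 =d^2 + 3*d + 2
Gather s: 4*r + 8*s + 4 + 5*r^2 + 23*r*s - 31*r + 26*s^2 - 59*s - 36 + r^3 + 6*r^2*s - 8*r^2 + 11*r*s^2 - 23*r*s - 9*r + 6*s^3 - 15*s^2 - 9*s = r^3 - 3*r^2 - 36*r + 6*s^3 + s^2*(11*r + 11) + s*(6*r^2 - 60) - 32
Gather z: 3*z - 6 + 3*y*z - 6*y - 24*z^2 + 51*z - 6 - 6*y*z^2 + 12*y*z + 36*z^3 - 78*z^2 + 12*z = -6*y + 36*z^3 + z^2*(-6*y - 102) + z*(15*y + 66) - 12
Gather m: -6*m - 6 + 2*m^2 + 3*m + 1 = 2*m^2 - 3*m - 5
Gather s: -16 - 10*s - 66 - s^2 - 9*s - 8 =-s^2 - 19*s - 90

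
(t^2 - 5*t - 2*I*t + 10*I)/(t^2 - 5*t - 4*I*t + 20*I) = (t - 2*I)/(t - 4*I)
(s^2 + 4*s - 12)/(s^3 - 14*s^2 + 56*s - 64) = (s + 6)/(s^2 - 12*s + 32)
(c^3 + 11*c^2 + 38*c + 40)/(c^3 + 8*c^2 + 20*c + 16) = (c + 5)/(c + 2)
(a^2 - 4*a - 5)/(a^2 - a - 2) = (a - 5)/(a - 2)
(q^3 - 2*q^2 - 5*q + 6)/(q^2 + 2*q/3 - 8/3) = 3*(q^2 - 4*q + 3)/(3*q - 4)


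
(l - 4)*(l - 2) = l^2 - 6*l + 8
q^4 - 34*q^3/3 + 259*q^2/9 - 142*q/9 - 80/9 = (q - 8)*(q - 2)*(q - 5/3)*(q + 1/3)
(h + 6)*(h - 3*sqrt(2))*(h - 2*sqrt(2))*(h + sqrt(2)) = h^4 - 4*sqrt(2)*h^3 + 6*h^3 - 24*sqrt(2)*h^2 + 2*h^2 + 12*h + 12*sqrt(2)*h + 72*sqrt(2)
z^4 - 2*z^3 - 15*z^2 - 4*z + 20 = (z - 5)*(z - 1)*(z + 2)^2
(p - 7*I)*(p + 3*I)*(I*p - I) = I*p^3 + 4*p^2 - I*p^2 - 4*p + 21*I*p - 21*I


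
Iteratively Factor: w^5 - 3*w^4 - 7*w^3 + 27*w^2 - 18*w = (w)*(w^4 - 3*w^3 - 7*w^2 + 27*w - 18) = w*(w - 2)*(w^3 - w^2 - 9*w + 9) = w*(w - 3)*(w - 2)*(w^2 + 2*w - 3) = w*(w - 3)*(w - 2)*(w - 1)*(w + 3)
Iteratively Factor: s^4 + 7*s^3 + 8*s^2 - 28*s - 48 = (s + 4)*(s^3 + 3*s^2 - 4*s - 12) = (s - 2)*(s + 4)*(s^2 + 5*s + 6) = (s - 2)*(s + 3)*(s + 4)*(s + 2)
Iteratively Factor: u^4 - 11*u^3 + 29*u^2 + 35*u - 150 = (u + 2)*(u^3 - 13*u^2 + 55*u - 75) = (u - 3)*(u + 2)*(u^2 - 10*u + 25) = (u - 5)*(u - 3)*(u + 2)*(u - 5)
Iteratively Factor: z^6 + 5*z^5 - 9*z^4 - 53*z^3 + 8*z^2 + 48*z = (z - 3)*(z^5 + 8*z^4 + 15*z^3 - 8*z^2 - 16*z) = (z - 3)*(z - 1)*(z^4 + 9*z^3 + 24*z^2 + 16*z) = z*(z - 3)*(z - 1)*(z^3 + 9*z^2 + 24*z + 16) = z*(z - 3)*(z - 1)*(z + 1)*(z^2 + 8*z + 16) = z*(z - 3)*(z - 1)*(z + 1)*(z + 4)*(z + 4)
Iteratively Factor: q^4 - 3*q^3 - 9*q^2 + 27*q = (q)*(q^3 - 3*q^2 - 9*q + 27) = q*(q + 3)*(q^2 - 6*q + 9) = q*(q - 3)*(q + 3)*(q - 3)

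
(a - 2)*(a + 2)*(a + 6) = a^3 + 6*a^2 - 4*a - 24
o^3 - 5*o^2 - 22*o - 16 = (o - 8)*(o + 1)*(o + 2)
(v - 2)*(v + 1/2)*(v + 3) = v^3 + 3*v^2/2 - 11*v/2 - 3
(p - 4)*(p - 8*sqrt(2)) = p^2 - 8*sqrt(2)*p - 4*p + 32*sqrt(2)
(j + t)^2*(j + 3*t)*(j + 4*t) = j^4 + 9*j^3*t + 27*j^2*t^2 + 31*j*t^3 + 12*t^4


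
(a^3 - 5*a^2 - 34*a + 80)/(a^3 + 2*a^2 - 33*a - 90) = (a^2 - 10*a + 16)/(a^2 - 3*a - 18)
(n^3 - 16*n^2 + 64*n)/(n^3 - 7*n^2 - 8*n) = (n - 8)/(n + 1)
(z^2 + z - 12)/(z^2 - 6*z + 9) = (z + 4)/(z - 3)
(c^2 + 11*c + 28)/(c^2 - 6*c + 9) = (c^2 + 11*c + 28)/(c^2 - 6*c + 9)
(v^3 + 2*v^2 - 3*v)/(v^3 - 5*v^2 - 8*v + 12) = v*(v + 3)/(v^2 - 4*v - 12)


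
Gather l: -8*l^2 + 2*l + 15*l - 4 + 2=-8*l^2 + 17*l - 2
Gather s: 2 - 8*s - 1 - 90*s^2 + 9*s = -90*s^2 + s + 1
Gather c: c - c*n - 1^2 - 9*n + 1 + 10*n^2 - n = c*(1 - n) + 10*n^2 - 10*n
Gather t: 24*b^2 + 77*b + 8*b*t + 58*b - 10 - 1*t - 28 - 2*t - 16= 24*b^2 + 135*b + t*(8*b - 3) - 54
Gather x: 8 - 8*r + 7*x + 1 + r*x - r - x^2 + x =-9*r - x^2 + x*(r + 8) + 9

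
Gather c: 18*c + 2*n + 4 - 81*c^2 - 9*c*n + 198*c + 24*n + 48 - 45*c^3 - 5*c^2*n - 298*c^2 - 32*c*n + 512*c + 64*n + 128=-45*c^3 + c^2*(-5*n - 379) + c*(728 - 41*n) + 90*n + 180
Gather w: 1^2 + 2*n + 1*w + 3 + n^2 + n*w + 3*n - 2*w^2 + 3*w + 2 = n^2 + 5*n - 2*w^2 + w*(n + 4) + 6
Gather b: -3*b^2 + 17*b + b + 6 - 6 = -3*b^2 + 18*b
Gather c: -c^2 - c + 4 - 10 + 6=-c^2 - c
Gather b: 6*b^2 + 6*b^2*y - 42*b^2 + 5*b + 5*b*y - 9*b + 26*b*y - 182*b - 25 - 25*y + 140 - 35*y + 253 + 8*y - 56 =b^2*(6*y - 36) + b*(31*y - 186) - 52*y + 312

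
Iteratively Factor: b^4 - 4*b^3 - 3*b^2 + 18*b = (b)*(b^3 - 4*b^2 - 3*b + 18) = b*(b + 2)*(b^2 - 6*b + 9) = b*(b - 3)*(b + 2)*(b - 3)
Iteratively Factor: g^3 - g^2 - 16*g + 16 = (g + 4)*(g^2 - 5*g + 4) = (g - 4)*(g + 4)*(g - 1)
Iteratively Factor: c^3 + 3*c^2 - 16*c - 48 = (c + 3)*(c^2 - 16) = (c + 3)*(c + 4)*(c - 4)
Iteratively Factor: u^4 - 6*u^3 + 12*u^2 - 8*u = (u - 2)*(u^3 - 4*u^2 + 4*u) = (u - 2)^2*(u^2 - 2*u) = (u - 2)^3*(u)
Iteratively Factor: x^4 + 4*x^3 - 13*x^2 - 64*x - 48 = (x + 4)*(x^3 - 13*x - 12) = (x - 4)*(x + 4)*(x^2 + 4*x + 3) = (x - 4)*(x + 1)*(x + 4)*(x + 3)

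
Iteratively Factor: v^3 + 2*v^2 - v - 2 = (v + 2)*(v^2 - 1) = (v - 1)*(v + 2)*(v + 1)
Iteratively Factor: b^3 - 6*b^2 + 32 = (b - 4)*(b^2 - 2*b - 8) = (b - 4)^2*(b + 2)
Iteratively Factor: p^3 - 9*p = (p + 3)*(p^2 - 3*p) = p*(p + 3)*(p - 3)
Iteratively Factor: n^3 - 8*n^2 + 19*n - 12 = (n - 3)*(n^2 - 5*n + 4) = (n - 3)*(n - 1)*(n - 4)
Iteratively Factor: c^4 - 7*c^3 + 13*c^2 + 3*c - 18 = (c - 3)*(c^3 - 4*c^2 + c + 6) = (c - 3)*(c + 1)*(c^2 - 5*c + 6) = (c - 3)^2*(c + 1)*(c - 2)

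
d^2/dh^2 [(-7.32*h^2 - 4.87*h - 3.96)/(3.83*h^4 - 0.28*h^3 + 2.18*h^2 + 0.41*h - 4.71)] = (-644.258088*h^8 - 810.150708*h^7 - 957.128032*h^6 + 19.0759559999999*h^5 - 3709.336986*h^4 - 1642.3971*h^3 - 1341.308016*h^2 - 289.927116*h - 426.236466)/(56.181887*h^12 - 12.321876*h^11 + 96.835422*h^10 + 3.993803*h^9 - 154.791849*h^8 + 46.949964*h^7 - 226.271719*h^6 - 21.422526*h^5 + 192.087519*h^4 - 43.824511*h^3 + 142.708761*h^2 + 27.286443*h - 104.487111)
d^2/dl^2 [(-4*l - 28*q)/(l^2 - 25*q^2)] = 8*(-4*l^2*(l + 7*q) + (3*l + 7*q)*(l^2 - 25*q^2))/(l^2 - 25*q^2)^3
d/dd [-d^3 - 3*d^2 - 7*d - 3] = -3*d^2 - 6*d - 7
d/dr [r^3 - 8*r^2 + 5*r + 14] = 3*r^2 - 16*r + 5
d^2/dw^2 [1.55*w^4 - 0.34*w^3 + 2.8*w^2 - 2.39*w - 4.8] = 18.6*w^2 - 2.04*w + 5.6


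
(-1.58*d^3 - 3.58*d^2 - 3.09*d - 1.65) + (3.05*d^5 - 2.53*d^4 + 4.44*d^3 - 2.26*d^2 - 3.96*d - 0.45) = 3.05*d^5 - 2.53*d^4 + 2.86*d^3 - 5.84*d^2 - 7.05*d - 2.1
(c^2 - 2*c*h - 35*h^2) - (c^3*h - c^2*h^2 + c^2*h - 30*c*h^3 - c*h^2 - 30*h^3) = -c^3*h + c^2*h^2 - c^2*h + c^2 + 30*c*h^3 + c*h^2 - 2*c*h + 30*h^3 - 35*h^2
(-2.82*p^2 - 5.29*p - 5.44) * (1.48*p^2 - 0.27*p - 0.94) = -4.1736*p^4 - 7.0678*p^3 - 3.9721*p^2 + 6.4414*p + 5.1136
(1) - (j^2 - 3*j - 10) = -j^2 + 3*j + 11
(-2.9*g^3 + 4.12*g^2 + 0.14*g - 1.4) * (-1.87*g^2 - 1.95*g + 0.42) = 5.423*g^5 - 2.0494*g^4 - 9.5138*g^3 + 4.0754*g^2 + 2.7888*g - 0.588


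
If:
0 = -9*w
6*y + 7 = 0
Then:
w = 0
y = -7/6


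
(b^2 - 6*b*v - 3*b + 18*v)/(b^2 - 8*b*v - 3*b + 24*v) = (-b + 6*v)/(-b + 8*v)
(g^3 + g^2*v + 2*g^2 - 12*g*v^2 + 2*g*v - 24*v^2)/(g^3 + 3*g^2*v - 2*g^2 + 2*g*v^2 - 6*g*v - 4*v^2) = (g^3 + g^2*v + 2*g^2 - 12*g*v^2 + 2*g*v - 24*v^2)/(g^3 + 3*g^2*v - 2*g^2 + 2*g*v^2 - 6*g*v - 4*v^2)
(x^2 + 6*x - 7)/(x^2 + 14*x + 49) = (x - 1)/(x + 7)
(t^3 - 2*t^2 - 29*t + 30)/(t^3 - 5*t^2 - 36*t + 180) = (t^2 + 4*t - 5)/(t^2 + t - 30)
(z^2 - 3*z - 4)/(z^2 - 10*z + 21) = (z^2 - 3*z - 4)/(z^2 - 10*z + 21)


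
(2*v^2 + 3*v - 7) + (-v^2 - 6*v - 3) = v^2 - 3*v - 10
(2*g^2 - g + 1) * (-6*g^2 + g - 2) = -12*g^4 + 8*g^3 - 11*g^2 + 3*g - 2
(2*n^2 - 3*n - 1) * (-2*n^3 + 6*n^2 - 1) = -4*n^5 + 18*n^4 - 16*n^3 - 8*n^2 + 3*n + 1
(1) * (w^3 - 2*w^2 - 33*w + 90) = w^3 - 2*w^2 - 33*w + 90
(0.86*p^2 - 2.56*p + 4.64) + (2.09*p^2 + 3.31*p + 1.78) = 2.95*p^2 + 0.75*p + 6.42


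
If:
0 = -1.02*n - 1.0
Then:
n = -0.98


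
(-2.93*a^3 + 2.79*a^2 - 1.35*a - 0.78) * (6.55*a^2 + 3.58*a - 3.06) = -19.1915*a^5 + 7.7851*a^4 + 10.1115*a^3 - 18.4794*a^2 + 1.3386*a + 2.3868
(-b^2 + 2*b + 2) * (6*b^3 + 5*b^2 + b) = -6*b^5 + 7*b^4 + 21*b^3 + 12*b^2 + 2*b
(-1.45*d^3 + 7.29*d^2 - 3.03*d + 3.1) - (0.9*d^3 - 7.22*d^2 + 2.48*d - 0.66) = -2.35*d^3 + 14.51*d^2 - 5.51*d + 3.76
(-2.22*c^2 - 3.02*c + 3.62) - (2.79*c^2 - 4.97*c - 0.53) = -5.01*c^2 + 1.95*c + 4.15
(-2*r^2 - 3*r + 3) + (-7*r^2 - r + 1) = -9*r^2 - 4*r + 4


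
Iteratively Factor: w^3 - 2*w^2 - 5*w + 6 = (w + 2)*(w^2 - 4*w + 3) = (w - 3)*(w + 2)*(w - 1)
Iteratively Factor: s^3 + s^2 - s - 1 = (s + 1)*(s^2 - 1) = (s + 1)^2*(s - 1)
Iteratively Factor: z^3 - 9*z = (z - 3)*(z^2 + 3*z) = z*(z - 3)*(z + 3)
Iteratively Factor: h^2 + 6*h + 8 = (h + 2)*(h + 4)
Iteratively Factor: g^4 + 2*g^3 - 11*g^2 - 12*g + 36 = (g - 2)*(g^3 + 4*g^2 - 3*g - 18) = (g - 2)*(g + 3)*(g^2 + g - 6) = (g - 2)^2*(g + 3)*(g + 3)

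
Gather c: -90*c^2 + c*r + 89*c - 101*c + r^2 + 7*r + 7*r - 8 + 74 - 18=-90*c^2 + c*(r - 12) + r^2 + 14*r + 48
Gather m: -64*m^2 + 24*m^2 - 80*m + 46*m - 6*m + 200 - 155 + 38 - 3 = -40*m^2 - 40*m + 80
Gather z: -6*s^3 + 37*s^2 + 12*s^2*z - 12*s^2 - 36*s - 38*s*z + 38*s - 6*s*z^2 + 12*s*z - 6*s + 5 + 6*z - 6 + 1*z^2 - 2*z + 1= -6*s^3 + 25*s^2 - 4*s + z^2*(1 - 6*s) + z*(12*s^2 - 26*s + 4)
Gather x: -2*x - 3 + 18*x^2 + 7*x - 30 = 18*x^2 + 5*x - 33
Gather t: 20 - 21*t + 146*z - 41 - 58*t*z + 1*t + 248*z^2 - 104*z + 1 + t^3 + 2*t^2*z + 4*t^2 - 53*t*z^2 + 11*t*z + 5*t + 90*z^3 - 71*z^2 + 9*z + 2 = t^3 + t^2*(2*z + 4) + t*(-53*z^2 - 47*z - 15) + 90*z^3 + 177*z^2 + 51*z - 18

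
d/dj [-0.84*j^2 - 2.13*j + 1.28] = -1.68*j - 2.13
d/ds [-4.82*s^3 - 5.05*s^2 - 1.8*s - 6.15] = -14.46*s^2 - 10.1*s - 1.8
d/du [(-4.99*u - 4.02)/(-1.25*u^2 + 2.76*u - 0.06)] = (-6.2375*u^2 - 10.05*u + 11.3946)/(1.5625*u^4 - 6.9*u^3 + 7.7676*u^2 - 0.3312*u + 0.0036)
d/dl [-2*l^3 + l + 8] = 1 - 6*l^2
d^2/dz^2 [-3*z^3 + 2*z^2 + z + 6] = 4 - 18*z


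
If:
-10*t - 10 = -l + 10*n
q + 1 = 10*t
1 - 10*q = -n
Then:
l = 1010*t - 100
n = 100*t - 11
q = 10*t - 1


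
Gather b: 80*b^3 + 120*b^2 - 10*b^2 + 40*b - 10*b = 80*b^3 + 110*b^2 + 30*b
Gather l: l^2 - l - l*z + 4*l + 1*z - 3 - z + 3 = l^2 + l*(3 - z)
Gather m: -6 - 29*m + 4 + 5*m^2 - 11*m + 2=5*m^2 - 40*m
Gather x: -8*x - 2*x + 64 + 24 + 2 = 90 - 10*x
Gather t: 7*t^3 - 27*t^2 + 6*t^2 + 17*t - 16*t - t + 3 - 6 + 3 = 7*t^3 - 21*t^2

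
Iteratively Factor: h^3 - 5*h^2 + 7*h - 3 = (h - 1)*(h^2 - 4*h + 3) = (h - 1)^2*(h - 3)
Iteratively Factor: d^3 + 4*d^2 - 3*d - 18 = (d + 3)*(d^2 + d - 6) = (d + 3)^2*(d - 2)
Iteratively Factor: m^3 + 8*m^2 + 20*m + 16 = (m + 4)*(m^2 + 4*m + 4) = (m + 2)*(m + 4)*(m + 2)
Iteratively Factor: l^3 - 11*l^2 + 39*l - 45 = (l - 3)*(l^2 - 8*l + 15) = (l - 5)*(l - 3)*(l - 3)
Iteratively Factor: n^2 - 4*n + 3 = (n - 3)*(n - 1)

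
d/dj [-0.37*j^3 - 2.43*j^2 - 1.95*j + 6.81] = -1.11*j^2 - 4.86*j - 1.95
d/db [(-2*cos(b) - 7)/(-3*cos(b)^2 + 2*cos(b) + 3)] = 2*(3*cos(b)^2 + 21*cos(b) - 4)*sin(b)/(3*sin(b)^2 + 2*cos(b))^2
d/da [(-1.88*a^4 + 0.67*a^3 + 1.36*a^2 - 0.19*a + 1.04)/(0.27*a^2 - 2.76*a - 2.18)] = (-1.0152*a^5 + 15.7473*a^4 + 12.6952*a^3 - 8.0841*a^2 - 6.4912*a + 3.2846)/(0.0729*a^4 - 1.4904*a^3 + 6.4404*a^2 + 12.0336*a + 4.7524)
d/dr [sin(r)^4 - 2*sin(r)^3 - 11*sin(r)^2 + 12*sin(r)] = 2*(2*sin(r)^3 - 3*sin(r)^2 - 11*sin(r) + 6)*cos(r)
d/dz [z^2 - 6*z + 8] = 2*z - 6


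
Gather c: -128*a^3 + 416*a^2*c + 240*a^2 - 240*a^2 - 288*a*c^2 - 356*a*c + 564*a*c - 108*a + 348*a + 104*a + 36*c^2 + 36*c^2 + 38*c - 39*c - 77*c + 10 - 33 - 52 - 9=-128*a^3 + 344*a + c^2*(72 - 288*a) + c*(416*a^2 + 208*a - 78) - 84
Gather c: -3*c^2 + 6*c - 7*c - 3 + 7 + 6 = -3*c^2 - c + 10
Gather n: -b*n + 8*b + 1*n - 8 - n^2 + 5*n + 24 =8*b - n^2 + n*(6 - b) + 16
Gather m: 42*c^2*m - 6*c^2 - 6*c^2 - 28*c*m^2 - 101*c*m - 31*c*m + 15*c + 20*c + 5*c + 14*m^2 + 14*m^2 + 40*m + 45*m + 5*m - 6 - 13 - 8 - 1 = -12*c^2 + 40*c + m^2*(28 - 28*c) + m*(42*c^2 - 132*c + 90) - 28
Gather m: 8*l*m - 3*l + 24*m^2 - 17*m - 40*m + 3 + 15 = -3*l + 24*m^2 + m*(8*l - 57) + 18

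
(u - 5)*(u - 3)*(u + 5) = u^3 - 3*u^2 - 25*u + 75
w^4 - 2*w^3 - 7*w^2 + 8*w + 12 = (w - 3)*(w - 2)*(w + 1)*(w + 2)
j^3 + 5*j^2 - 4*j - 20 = (j - 2)*(j + 2)*(j + 5)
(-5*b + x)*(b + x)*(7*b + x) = -35*b^3 - 33*b^2*x + 3*b*x^2 + x^3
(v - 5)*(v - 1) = v^2 - 6*v + 5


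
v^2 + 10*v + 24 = (v + 4)*(v + 6)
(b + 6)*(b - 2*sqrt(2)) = b^2 - 2*sqrt(2)*b + 6*b - 12*sqrt(2)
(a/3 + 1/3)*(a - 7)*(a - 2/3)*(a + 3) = a^4/3 - 11*a^3/9 - 23*a^2/3 - 13*a/9 + 14/3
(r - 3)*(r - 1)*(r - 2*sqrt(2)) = r^3 - 4*r^2 - 2*sqrt(2)*r^2 + 3*r + 8*sqrt(2)*r - 6*sqrt(2)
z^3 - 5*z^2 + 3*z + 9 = (z - 3)^2*(z + 1)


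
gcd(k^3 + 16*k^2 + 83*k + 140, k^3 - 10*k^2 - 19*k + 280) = k + 5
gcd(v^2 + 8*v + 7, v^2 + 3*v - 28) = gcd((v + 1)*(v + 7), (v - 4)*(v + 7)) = v + 7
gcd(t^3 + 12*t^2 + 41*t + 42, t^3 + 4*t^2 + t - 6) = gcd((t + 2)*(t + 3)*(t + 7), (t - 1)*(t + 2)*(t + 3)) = t^2 + 5*t + 6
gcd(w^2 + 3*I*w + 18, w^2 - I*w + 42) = w + 6*I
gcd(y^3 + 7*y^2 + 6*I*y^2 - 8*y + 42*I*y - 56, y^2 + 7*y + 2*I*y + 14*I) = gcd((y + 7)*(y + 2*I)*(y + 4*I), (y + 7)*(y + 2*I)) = y^2 + y*(7 + 2*I) + 14*I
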